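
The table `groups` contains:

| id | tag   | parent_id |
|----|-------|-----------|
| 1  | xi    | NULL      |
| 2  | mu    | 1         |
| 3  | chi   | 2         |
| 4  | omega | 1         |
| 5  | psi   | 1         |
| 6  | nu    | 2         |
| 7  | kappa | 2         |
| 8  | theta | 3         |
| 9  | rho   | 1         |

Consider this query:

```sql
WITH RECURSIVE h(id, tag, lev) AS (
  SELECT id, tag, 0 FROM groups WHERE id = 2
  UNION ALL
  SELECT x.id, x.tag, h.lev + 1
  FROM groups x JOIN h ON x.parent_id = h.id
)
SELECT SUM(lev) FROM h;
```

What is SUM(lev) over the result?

5

Base: id=2 (mu) at lev 0.
Iteration 1: rows with parent_id in {2} -> chi (id 3, lev 1), nu (id 6, lev 1), kappa (id 7, lev 1).
Iteration 2: rows with parent_id in {3,6,7} -> theta (id 8, lev 2).
Iteration 3: no rows with parent_id in {8}; recursion stops.
SUM(lev) = 0 + 1 + 1 + 1 + 2 = 5.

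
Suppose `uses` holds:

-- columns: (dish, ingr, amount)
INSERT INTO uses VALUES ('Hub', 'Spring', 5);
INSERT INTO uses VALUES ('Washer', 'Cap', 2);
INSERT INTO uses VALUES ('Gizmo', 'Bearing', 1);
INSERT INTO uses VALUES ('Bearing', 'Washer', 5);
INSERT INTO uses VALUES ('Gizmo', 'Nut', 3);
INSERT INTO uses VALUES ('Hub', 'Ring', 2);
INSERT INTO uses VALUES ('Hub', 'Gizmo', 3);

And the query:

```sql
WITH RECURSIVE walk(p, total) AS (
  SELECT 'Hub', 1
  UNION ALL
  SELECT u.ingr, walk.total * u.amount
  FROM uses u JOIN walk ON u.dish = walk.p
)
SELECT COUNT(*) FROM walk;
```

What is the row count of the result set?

8

Base: (Hub, total=1).
Iteration 1: components of {Hub} -> Gizmo = 1*3 = 3, Ring = 1*2 = 2, Spring = 1*5 = 5.
Iteration 2: components of {Gizmo,Ring,Spring} -> Bearing = 3*1 = 3, Nut = 3*3 = 9.
Iteration 3: components of {Bearing,Nut} -> Washer = 3*5 = 15.
Iteration 4: components of {Washer} -> Cap = 15*2 = 30.
Iteration 5: no further components; recursion stops.
Total rows emitted: 8.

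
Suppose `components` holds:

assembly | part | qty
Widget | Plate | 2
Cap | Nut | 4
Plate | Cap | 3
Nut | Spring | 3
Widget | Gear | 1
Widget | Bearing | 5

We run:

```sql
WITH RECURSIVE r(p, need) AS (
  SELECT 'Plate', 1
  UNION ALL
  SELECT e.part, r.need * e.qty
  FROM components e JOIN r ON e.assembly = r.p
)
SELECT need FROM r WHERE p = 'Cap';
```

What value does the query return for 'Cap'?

Base: (Plate, need=1).
Iteration 1: components of {Plate} -> Cap = 1*3 = 3.
Iteration 2: components of {Cap} -> Nut = 3*4 = 12.
Iteration 3: components of {Nut} -> Spring = 12*3 = 36.
Iteration 4: no further components; recursion stops.

3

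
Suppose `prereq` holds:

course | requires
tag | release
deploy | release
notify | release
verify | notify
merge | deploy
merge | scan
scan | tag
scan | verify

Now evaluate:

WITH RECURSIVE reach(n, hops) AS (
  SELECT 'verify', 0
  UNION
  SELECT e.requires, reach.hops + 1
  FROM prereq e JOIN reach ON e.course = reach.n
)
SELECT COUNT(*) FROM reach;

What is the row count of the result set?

Base: (verify, hops=0).
Iteration 1: edges from {verify} -> (notify, hops=1).
Iteration 2: edges from {notify} -> (release, hops=2).
Iteration 3: no outgoing edges from {release}; recursion stops.
Total rows emitted: 3.

3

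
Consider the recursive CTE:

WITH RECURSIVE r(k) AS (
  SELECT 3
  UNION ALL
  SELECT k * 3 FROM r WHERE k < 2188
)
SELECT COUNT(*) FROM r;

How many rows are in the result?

8

Base: k=3.
Iteration 1: 3 < 2188 holds -> k = 3 * 3 = 9.
Iteration 2: 9 < 2188 holds -> k = 9 * 3 = 27.
Iteration 3: 27 < 2188 holds -> k = 27 * 3 = 81.
Iteration 4: 81 < 2188 holds -> k = 81 * 3 = 243.
Iteration 5: 243 < 2188 holds -> k = 243 * 3 = 729.
Iteration 6: 729 < 2188 holds -> k = 729 * 3 = 2187.
Iteration 7: 2187 < 2188 holds -> k = 2187 * 3 = 6561.
Iteration 8: 6561 < 2188 fails; recursion stops.
Total rows emitted: 8.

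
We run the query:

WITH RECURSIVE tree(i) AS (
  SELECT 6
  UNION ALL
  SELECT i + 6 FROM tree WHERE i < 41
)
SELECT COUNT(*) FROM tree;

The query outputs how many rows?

Base: i=6.
Iteration 1: 6 < 41 holds -> i = 6 + 6 = 12.
Iteration 2: 12 < 41 holds -> i = 12 + 6 = 18.
Iteration 3: 18 < 41 holds -> i = 18 + 6 = 24.
Iteration 4: 24 < 41 holds -> i = 24 + 6 = 30.
Iteration 5: 30 < 41 holds -> i = 30 + 6 = 36.
Iteration 6: 36 < 41 holds -> i = 36 + 6 = 42.
Iteration 7: 42 < 41 fails; recursion stops.
Total rows emitted: 7.

7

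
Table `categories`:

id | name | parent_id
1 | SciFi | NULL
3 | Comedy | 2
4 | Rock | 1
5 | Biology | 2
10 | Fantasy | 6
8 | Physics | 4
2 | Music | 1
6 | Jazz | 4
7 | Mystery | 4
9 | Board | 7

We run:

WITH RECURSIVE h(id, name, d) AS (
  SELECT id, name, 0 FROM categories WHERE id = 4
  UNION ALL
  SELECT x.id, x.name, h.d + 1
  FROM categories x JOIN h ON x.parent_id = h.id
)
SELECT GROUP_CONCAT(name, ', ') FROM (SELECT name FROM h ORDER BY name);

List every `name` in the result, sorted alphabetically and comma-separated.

Board, Fantasy, Jazz, Mystery, Physics, Rock

Base: id=4 (Rock) at d 0.
Iteration 1: rows with parent_id in {4} -> Jazz (id 6, d 1), Mystery (id 7, d 1), Physics (id 8, d 1).
Iteration 2: rows with parent_id in {6,7,8} -> Board (id 9, d 2), Fantasy (id 10, d 2).
Iteration 3: no rows with parent_id in {9,10}; recursion stops.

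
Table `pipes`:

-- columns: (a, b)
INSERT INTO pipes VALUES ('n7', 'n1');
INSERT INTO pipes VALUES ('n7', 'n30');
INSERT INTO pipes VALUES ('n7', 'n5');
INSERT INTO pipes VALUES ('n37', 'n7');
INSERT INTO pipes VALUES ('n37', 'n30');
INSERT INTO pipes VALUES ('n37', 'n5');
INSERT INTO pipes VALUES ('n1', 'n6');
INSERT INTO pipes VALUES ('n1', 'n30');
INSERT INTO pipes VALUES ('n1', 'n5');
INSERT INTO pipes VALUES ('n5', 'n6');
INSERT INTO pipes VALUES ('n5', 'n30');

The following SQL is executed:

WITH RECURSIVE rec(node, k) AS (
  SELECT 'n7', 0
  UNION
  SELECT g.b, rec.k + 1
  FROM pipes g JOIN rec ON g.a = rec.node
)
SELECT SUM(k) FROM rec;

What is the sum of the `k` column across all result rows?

Base: (n7, k=0).
Iteration 1: edges from {n7} -> (n1, k=1), (n30, k=1), (n5, k=1).
Iteration 2: edges from {n1,n30,n5} -> (n30, k=2), (n5, k=2), (n6, k=2). [UNION drops 2 duplicate row(s)]
Iteration 3: edges from {n30,n5,n6} -> (n30, k=3), (n6, k=3).
Iteration 4: no outgoing edges from {n30,n6}; recursion stops.
SUM(k) = 0 + 1 + 1 + 1 + 2 + 2 + 2 + 3 + 3 = 15.

15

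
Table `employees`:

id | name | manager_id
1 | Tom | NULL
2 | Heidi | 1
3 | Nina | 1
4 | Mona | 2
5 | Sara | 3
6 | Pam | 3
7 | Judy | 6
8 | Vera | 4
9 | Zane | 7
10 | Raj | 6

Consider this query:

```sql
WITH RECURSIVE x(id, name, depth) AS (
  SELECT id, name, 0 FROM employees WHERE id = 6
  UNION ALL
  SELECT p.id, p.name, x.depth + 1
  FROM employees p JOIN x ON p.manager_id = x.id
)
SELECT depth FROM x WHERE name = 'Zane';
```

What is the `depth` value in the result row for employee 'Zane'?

2

Base: id=6 (Pam) at depth 0.
Iteration 1: rows with manager_id in {6} -> Judy (id 7, depth 1), Raj (id 10, depth 1).
Iteration 2: rows with manager_id in {7,10} -> Zane (id 9, depth 2).
Iteration 3: no rows with manager_id in {9}; recursion stops.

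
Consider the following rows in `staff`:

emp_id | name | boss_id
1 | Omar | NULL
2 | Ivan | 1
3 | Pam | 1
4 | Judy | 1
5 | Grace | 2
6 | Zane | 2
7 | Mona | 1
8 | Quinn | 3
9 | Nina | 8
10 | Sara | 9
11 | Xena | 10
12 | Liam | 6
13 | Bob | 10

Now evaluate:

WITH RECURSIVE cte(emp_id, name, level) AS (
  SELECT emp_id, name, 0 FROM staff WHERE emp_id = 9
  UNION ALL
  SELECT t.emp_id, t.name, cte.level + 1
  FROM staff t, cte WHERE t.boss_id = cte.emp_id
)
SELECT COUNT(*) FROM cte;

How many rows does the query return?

4

Base: emp_id=9 (Nina) at level 0.
Iteration 1: rows with boss_id in {9} -> Sara (id 10, level 1).
Iteration 2: rows with boss_id in {10} -> Xena (id 11, level 2), Bob (id 13, level 2).
Iteration 3: no rows with boss_id in {11,13}; recursion stops.
Total rows emitted: 4.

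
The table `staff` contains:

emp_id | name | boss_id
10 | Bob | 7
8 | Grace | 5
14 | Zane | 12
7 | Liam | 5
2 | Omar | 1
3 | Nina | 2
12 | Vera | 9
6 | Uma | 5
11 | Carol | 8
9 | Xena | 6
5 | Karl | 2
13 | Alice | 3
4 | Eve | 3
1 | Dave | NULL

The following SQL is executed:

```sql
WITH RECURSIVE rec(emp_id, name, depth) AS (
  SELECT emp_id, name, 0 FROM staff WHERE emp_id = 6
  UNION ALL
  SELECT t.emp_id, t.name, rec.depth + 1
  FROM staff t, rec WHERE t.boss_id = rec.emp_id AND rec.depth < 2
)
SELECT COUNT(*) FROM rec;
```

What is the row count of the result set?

Base: emp_id=6 (Uma) at depth 0.
Iteration 1: rows with boss_id in {6} -> Xena (id 9, depth 1).
Iteration 2: rows with boss_id in {9} -> Vera (id 12, depth 2).
Iteration 3: depth < 2 fails for all current rows; recursion stops.
Total rows emitted: 3.

3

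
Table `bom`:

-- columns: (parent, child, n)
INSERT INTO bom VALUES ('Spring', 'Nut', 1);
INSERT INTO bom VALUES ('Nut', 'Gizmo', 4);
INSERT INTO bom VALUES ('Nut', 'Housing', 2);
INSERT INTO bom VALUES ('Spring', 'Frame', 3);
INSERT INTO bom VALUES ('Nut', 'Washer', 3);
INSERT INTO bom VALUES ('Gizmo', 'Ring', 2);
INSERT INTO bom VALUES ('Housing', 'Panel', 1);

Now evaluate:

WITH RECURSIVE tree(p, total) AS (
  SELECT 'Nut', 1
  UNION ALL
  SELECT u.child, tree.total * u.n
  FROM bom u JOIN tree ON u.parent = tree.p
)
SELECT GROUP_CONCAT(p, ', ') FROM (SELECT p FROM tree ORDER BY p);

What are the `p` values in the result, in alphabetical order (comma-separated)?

Gizmo, Housing, Nut, Panel, Ring, Washer

Base: (Nut, total=1).
Iteration 1: components of {Nut} -> Gizmo = 1*4 = 4, Housing = 1*2 = 2, Washer = 1*3 = 3.
Iteration 2: components of {Gizmo,Housing,Washer} -> Panel = 2*1 = 2, Ring = 4*2 = 8.
Iteration 3: no further components; recursion stops.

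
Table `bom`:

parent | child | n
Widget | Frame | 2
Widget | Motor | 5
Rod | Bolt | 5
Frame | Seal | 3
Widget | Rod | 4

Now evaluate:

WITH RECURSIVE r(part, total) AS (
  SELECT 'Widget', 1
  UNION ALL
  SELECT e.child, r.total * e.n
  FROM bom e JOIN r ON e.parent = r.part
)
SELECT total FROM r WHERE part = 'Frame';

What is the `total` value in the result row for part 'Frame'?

2

Base: (Widget, total=1).
Iteration 1: components of {Widget} -> Frame = 1*2 = 2, Motor = 1*5 = 5, Rod = 1*4 = 4.
Iteration 2: components of {Frame,Motor,Rod} -> Bolt = 4*5 = 20, Seal = 2*3 = 6.
Iteration 3: no further components; recursion stops.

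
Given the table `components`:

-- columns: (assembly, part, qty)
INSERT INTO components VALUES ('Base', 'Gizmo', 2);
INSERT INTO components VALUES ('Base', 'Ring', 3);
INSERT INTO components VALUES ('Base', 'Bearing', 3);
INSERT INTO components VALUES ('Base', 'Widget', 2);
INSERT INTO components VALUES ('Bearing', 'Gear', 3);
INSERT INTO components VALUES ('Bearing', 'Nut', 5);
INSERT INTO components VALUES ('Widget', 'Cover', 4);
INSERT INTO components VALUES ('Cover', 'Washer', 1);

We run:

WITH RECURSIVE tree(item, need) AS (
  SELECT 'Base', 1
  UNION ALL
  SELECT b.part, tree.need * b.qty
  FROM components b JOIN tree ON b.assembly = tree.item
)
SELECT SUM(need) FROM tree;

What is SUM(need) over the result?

51

Base: (Base, need=1).
Iteration 1: components of {Base} -> Bearing = 1*3 = 3, Gizmo = 1*2 = 2, Ring = 1*3 = 3, Widget = 1*2 = 2.
Iteration 2: components of {Bearing,Gizmo,Ring,Widget} -> Cover = 2*4 = 8, Gear = 3*3 = 9, Nut = 3*5 = 15.
Iteration 3: components of {Cover,Gear,Nut} -> Washer = 8*1 = 8.
Iteration 4: no further components; recursion stops.
SUM(need) = 1 + 2 + 3 + 3 + 2 + 9 + 15 + 8 + 8 = 51.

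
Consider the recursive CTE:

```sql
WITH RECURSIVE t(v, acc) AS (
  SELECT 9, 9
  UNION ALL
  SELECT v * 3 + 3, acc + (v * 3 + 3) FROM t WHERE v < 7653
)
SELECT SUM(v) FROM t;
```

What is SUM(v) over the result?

Base: v=9, acc=9.
Iteration 1: 9 < 7653 holds -> v = 9 * 3 + 3 = 30, acc = 9 + 30 = 39.
Iteration 2: 30 < 7653 holds -> v = 30 * 3 + 3 = 93, acc = 39 + 93 = 132.
Iteration 3: 93 < 7653 holds -> v = 93 * 3 + 3 = 282, acc = 132 + 282 = 414.
Iteration 4: 282 < 7653 holds -> v = 282 * 3 + 3 = 849, acc = 414 + 849 = 1263.
Iteration 5: 849 < 7653 holds -> v = 849 * 3 + 3 = 2550, acc = 1263 + 2550 = 3813.
Iteration 6: 2550 < 7653 holds -> v = 2550 * 3 + 3 = 7653, acc = 3813 + 7653 = 11466.
Iteration 7: 7653 < 7653 fails; recursion stops.
SUM(v) = 9 + 30 + 93 + 282 + 849 + 2550 + 7653 = 11466.

11466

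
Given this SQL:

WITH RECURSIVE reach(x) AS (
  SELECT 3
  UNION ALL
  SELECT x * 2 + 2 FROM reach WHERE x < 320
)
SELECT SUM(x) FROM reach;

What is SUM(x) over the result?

1259

Base: x=3.
Iteration 1: 3 < 320 holds -> x = 3 * 2 + 2 = 8.
Iteration 2: 8 < 320 holds -> x = 8 * 2 + 2 = 18.
Iteration 3: 18 < 320 holds -> x = 18 * 2 + 2 = 38.
Iteration 4: 38 < 320 holds -> x = 38 * 2 + 2 = 78.
Iteration 5: 78 < 320 holds -> x = 78 * 2 + 2 = 158.
Iteration 6: 158 < 320 holds -> x = 158 * 2 + 2 = 318.
Iteration 7: 318 < 320 holds -> x = 318 * 2 + 2 = 638.
Iteration 8: 638 < 320 fails; recursion stops.
SUM(x) = 3 + 8 + 18 + 38 + 78 + 158 + 318 + 638 = 1259.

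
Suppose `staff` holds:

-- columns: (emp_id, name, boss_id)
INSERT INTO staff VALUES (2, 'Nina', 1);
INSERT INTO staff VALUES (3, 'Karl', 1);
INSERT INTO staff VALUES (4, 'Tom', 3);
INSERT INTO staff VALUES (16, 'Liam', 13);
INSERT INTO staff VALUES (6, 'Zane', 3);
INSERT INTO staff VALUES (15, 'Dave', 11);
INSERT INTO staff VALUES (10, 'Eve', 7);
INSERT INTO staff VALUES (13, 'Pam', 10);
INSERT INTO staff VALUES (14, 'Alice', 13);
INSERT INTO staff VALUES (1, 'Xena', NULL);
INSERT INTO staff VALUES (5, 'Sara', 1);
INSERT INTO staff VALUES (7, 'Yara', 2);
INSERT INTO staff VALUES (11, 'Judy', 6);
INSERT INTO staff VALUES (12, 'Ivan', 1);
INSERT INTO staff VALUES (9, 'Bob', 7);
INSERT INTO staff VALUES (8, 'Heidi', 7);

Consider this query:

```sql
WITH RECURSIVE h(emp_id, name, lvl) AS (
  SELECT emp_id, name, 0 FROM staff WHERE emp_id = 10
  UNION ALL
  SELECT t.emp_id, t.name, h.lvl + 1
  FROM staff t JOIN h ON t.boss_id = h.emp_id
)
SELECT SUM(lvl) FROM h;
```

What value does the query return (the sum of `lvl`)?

Base: emp_id=10 (Eve) at lvl 0.
Iteration 1: rows with boss_id in {10} -> Pam (id 13, lvl 1).
Iteration 2: rows with boss_id in {13} -> Alice (id 14, lvl 2), Liam (id 16, lvl 2).
Iteration 3: no rows with boss_id in {14,16}; recursion stops.
SUM(lvl) = 0 + 1 + 2 + 2 = 5.

5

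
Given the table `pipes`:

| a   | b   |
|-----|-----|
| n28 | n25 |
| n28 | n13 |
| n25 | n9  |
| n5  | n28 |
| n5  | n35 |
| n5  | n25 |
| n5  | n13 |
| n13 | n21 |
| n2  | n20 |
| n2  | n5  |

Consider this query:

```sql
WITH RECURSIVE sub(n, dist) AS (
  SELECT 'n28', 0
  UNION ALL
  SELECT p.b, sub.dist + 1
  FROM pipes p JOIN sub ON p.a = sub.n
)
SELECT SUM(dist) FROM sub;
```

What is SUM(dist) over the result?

Base: (n28, dist=0).
Iteration 1: edges from {n28} -> (n13, dist=1), (n25, dist=1).
Iteration 2: edges from {n13,n25} -> (n21, dist=2), (n9, dist=2).
Iteration 3: no outgoing edges from {n21,n9}; recursion stops.
SUM(dist) = 0 + 1 + 1 + 2 + 2 = 6.

6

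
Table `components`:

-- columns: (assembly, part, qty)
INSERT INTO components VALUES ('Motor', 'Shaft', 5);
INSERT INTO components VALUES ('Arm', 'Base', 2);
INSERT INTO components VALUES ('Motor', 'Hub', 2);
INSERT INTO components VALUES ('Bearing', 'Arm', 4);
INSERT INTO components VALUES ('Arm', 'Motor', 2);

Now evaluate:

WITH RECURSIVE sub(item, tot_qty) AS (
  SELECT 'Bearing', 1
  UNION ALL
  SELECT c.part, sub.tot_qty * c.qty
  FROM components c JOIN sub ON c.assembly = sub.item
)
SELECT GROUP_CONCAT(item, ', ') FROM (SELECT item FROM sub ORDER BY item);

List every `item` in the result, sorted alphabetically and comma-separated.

Base: (Bearing, tot_qty=1).
Iteration 1: components of {Bearing} -> Arm = 1*4 = 4.
Iteration 2: components of {Arm} -> Base = 4*2 = 8, Motor = 4*2 = 8.
Iteration 3: components of {Base,Motor} -> Hub = 8*2 = 16, Shaft = 8*5 = 40.
Iteration 4: no further components; recursion stops.

Arm, Base, Bearing, Hub, Motor, Shaft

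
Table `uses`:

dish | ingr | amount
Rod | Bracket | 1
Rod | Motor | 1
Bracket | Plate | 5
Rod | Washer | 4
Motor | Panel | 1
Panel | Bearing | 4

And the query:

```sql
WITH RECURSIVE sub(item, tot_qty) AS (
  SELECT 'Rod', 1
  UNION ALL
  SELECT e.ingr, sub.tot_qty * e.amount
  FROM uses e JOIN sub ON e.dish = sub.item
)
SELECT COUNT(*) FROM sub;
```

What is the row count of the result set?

Base: (Rod, tot_qty=1).
Iteration 1: components of {Rod} -> Bracket = 1*1 = 1, Motor = 1*1 = 1, Washer = 1*4 = 4.
Iteration 2: components of {Bracket,Motor,Washer} -> Panel = 1*1 = 1, Plate = 1*5 = 5.
Iteration 3: components of {Panel,Plate} -> Bearing = 1*4 = 4.
Iteration 4: no further components; recursion stops.
Total rows emitted: 7.

7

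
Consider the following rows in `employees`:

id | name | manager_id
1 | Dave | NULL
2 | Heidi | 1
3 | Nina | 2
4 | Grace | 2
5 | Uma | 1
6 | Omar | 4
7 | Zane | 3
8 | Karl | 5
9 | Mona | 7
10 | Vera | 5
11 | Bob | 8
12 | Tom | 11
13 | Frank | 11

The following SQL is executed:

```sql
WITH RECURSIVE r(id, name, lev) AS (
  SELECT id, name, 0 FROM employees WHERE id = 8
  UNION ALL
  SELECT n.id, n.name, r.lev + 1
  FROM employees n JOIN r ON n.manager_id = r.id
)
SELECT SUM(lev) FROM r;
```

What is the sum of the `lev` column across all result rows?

5

Base: id=8 (Karl) at lev 0.
Iteration 1: rows with manager_id in {8} -> Bob (id 11, lev 1).
Iteration 2: rows with manager_id in {11} -> Tom (id 12, lev 2), Frank (id 13, lev 2).
Iteration 3: no rows with manager_id in {12,13}; recursion stops.
SUM(lev) = 0 + 1 + 2 + 2 = 5.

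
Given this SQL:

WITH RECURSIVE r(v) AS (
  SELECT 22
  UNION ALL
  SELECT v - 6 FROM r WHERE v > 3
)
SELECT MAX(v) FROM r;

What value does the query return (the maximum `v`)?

22

Base: v=22.
Iteration 1: 22 > 3 holds -> v = 22 - 6 = 16.
Iteration 2: 16 > 3 holds -> v = 16 - 6 = 10.
Iteration 3: 10 > 3 holds -> v = 10 - 6 = 4.
Iteration 4: 4 > 3 holds -> v = 4 - 6 = -2.
Iteration 5: -2 > 3 fails; recursion stops.
v values: 22, 16, 10, 4, -2; the maximum is 22.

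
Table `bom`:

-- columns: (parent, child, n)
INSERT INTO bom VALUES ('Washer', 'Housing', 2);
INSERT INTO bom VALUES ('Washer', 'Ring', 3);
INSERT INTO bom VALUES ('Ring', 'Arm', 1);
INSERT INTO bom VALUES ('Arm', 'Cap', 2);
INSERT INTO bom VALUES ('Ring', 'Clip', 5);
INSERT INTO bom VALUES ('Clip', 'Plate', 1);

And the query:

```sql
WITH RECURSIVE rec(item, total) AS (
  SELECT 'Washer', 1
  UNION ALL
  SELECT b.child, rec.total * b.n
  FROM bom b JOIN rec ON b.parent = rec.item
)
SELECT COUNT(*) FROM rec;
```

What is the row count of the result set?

7

Base: (Washer, total=1).
Iteration 1: components of {Washer} -> Housing = 1*2 = 2, Ring = 1*3 = 3.
Iteration 2: components of {Housing,Ring} -> Arm = 3*1 = 3, Clip = 3*5 = 15.
Iteration 3: components of {Arm,Clip} -> Cap = 3*2 = 6, Plate = 15*1 = 15.
Iteration 4: no further components; recursion stops.
Total rows emitted: 7.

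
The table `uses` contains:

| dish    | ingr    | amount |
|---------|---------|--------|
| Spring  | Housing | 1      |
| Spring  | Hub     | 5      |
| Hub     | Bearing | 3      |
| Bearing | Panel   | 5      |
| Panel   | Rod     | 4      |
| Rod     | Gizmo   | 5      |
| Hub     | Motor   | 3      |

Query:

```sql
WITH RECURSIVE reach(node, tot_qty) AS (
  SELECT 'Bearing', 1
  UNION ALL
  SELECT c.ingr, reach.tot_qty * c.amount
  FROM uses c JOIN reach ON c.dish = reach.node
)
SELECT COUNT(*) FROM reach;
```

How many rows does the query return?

Base: (Bearing, tot_qty=1).
Iteration 1: components of {Bearing} -> Panel = 1*5 = 5.
Iteration 2: components of {Panel} -> Rod = 5*4 = 20.
Iteration 3: components of {Rod} -> Gizmo = 20*5 = 100.
Iteration 4: no further components; recursion stops.
Total rows emitted: 4.

4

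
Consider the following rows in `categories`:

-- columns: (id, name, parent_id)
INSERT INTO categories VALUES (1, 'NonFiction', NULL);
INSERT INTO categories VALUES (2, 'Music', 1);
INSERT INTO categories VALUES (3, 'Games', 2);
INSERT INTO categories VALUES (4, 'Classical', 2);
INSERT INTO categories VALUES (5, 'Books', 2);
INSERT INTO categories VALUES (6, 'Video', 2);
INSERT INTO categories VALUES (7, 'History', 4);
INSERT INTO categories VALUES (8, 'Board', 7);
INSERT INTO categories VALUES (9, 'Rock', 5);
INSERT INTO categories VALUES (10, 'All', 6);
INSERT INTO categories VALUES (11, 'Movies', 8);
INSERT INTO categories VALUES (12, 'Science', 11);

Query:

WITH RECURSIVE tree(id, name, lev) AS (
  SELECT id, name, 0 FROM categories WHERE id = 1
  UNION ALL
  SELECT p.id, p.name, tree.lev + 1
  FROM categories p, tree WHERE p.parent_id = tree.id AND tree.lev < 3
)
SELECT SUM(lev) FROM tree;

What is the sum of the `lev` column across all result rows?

18

Base: id=1 (NonFiction) at lev 0.
Iteration 1: rows with parent_id in {1} -> Music (id 2, lev 1).
Iteration 2: rows with parent_id in {2} -> Games (id 3, lev 2), Classical (id 4, lev 2), Books (id 5, lev 2), Video (id 6, lev 2).
Iteration 3: rows with parent_id in {3,4,5,6} -> History (id 7, lev 3), Rock (id 9, lev 3), All (id 10, lev 3).
Iteration 4: lev < 3 fails for all current rows; recursion stops.
SUM(lev) = 0 + 1 + 2 + 2 + 2 + 2 + 3 + 3 + 3 = 18.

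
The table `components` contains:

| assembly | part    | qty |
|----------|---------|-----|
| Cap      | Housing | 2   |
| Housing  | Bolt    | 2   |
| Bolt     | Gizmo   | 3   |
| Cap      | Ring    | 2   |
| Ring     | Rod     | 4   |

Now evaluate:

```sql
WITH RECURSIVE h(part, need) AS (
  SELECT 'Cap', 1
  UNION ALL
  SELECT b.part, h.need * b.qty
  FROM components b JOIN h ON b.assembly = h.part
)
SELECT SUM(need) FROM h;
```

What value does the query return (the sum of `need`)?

Base: (Cap, need=1).
Iteration 1: components of {Cap} -> Housing = 1*2 = 2, Ring = 1*2 = 2.
Iteration 2: components of {Housing,Ring} -> Bolt = 2*2 = 4, Rod = 2*4 = 8.
Iteration 3: components of {Bolt,Rod} -> Gizmo = 4*3 = 12.
Iteration 4: no further components; recursion stops.
SUM(need) = 1 + 2 + 2 + 4 + 8 + 12 = 29.

29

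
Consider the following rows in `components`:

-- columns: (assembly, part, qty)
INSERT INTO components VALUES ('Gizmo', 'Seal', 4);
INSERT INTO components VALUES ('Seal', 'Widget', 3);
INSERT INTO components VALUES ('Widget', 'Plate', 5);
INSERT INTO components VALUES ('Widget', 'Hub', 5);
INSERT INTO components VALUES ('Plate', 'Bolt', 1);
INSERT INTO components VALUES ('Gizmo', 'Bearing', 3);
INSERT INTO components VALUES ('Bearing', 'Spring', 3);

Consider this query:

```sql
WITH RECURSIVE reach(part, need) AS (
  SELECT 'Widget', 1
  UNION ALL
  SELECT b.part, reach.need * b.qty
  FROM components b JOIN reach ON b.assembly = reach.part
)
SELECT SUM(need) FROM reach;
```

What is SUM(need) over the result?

16

Base: (Widget, need=1).
Iteration 1: components of {Widget} -> Hub = 1*5 = 5, Plate = 1*5 = 5.
Iteration 2: components of {Hub,Plate} -> Bolt = 5*1 = 5.
Iteration 3: no further components; recursion stops.
SUM(need) = 1 + 5 + 5 + 5 = 16.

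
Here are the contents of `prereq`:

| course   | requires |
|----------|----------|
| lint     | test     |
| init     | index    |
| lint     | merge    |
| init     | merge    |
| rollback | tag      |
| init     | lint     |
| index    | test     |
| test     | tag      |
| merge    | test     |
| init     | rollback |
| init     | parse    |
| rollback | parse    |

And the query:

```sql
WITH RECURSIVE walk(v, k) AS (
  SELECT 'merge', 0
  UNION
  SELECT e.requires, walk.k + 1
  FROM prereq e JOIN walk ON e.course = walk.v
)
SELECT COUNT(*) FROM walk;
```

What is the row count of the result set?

3

Base: (merge, k=0).
Iteration 1: edges from {merge} -> (test, k=1).
Iteration 2: edges from {test} -> (tag, k=2).
Iteration 3: no outgoing edges from {tag}; recursion stops.
Total rows emitted: 3.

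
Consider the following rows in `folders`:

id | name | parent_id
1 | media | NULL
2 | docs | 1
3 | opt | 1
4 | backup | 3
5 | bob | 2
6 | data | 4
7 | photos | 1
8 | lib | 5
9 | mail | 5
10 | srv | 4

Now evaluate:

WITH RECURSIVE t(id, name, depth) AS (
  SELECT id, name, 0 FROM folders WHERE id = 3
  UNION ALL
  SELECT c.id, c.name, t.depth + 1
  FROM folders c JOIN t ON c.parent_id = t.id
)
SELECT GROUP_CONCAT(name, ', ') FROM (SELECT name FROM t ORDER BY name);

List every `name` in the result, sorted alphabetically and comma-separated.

backup, data, opt, srv

Base: id=3 (opt) at depth 0.
Iteration 1: rows with parent_id in {3} -> backup (id 4, depth 1).
Iteration 2: rows with parent_id in {4} -> data (id 6, depth 2), srv (id 10, depth 2).
Iteration 3: no rows with parent_id in {6,10}; recursion stops.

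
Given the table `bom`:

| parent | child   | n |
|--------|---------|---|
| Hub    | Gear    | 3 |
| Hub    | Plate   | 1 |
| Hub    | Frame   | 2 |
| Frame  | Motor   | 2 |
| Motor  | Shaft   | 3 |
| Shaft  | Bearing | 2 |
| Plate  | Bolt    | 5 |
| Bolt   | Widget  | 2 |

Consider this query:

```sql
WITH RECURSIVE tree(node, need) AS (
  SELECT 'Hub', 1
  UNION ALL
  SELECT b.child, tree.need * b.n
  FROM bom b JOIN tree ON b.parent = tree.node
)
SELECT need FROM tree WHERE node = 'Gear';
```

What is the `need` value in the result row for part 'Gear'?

3

Base: (Hub, need=1).
Iteration 1: components of {Hub} -> Frame = 1*2 = 2, Gear = 1*3 = 3, Plate = 1*1 = 1.
Iteration 2: components of {Frame,Gear,Plate} -> Bolt = 1*5 = 5, Motor = 2*2 = 4.
Iteration 3: components of {Bolt,Motor} -> Shaft = 4*3 = 12, Widget = 5*2 = 10.
Iteration 4: components of {Shaft,Widget} -> Bearing = 12*2 = 24.
Iteration 5: no further components; recursion stops.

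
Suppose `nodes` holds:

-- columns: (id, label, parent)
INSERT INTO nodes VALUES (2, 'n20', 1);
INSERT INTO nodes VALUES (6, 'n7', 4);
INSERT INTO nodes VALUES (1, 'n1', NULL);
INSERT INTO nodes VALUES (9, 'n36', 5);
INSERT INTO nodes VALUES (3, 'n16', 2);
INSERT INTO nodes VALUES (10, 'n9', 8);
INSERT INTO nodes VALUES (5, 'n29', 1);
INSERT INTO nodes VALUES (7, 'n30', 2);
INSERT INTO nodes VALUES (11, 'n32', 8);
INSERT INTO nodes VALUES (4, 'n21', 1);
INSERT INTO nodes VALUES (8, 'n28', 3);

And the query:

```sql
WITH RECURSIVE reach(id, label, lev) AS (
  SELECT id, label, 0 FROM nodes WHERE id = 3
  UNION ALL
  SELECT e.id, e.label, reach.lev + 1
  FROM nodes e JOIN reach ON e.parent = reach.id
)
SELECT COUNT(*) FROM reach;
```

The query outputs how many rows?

Base: id=3 (n16) at lev 0.
Iteration 1: rows with parent in {3} -> n28 (id 8, lev 1).
Iteration 2: rows with parent in {8} -> n9 (id 10, lev 2), n32 (id 11, lev 2).
Iteration 3: no rows with parent in {10,11}; recursion stops.
Total rows emitted: 4.

4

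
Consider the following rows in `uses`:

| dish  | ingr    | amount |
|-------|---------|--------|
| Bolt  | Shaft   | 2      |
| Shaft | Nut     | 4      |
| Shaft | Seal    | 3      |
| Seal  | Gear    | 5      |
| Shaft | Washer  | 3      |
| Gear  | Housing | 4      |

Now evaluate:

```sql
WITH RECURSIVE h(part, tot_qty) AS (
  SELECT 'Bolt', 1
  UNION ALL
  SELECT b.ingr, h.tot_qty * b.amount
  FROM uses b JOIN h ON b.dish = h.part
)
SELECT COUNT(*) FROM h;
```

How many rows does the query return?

7

Base: (Bolt, tot_qty=1).
Iteration 1: components of {Bolt} -> Shaft = 1*2 = 2.
Iteration 2: components of {Shaft} -> Nut = 2*4 = 8, Seal = 2*3 = 6, Washer = 2*3 = 6.
Iteration 3: components of {Nut,Seal,Washer} -> Gear = 6*5 = 30.
Iteration 4: components of {Gear} -> Housing = 30*4 = 120.
Iteration 5: no further components; recursion stops.
Total rows emitted: 7.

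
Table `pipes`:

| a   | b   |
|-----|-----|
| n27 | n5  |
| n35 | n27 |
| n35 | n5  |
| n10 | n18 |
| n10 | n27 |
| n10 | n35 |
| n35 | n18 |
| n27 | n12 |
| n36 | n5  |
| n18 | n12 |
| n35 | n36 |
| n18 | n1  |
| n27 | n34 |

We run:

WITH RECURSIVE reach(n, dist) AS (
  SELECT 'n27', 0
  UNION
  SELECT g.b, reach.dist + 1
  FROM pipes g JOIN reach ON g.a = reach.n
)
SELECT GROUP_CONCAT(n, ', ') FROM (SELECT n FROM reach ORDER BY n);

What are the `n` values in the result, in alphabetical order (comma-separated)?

n12, n27, n34, n5

Base: (n27, dist=0).
Iteration 1: edges from {n27} -> (n12, dist=1), (n34, dist=1), (n5, dist=1).
Iteration 2: no outgoing edges from {n12,n34,n5}; recursion stops.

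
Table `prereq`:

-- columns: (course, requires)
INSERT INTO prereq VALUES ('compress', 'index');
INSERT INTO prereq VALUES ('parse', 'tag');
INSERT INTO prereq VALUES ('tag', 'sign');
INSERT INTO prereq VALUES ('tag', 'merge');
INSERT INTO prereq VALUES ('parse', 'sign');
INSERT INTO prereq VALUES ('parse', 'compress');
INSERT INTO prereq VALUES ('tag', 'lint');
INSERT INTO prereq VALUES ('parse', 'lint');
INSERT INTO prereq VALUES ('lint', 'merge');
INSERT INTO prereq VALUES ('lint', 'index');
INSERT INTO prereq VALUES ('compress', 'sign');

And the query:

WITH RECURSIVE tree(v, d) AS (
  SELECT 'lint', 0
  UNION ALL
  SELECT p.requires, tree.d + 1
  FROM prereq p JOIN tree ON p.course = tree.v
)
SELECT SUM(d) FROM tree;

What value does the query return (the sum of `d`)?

2

Base: (lint, d=0).
Iteration 1: edges from {lint} -> (index, d=1), (merge, d=1).
Iteration 2: no outgoing edges from {index,merge}; recursion stops.
SUM(d) = 0 + 1 + 1 = 2.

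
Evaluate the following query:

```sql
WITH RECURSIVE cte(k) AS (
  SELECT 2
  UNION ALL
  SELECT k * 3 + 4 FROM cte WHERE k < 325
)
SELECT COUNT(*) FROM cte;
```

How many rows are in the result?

Base: k=2.
Iteration 1: 2 < 325 holds -> k = 2 * 3 + 4 = 10.
Iteration 2: 10 < 325 holds -> k = 10 * 3 + 4 = 34.
Iteration 3: 34 < 325 holds -> k = 34 * 3 + 4 = 106.
Iteration 4: 106 < 325 holds -> k = 106 * 3 + 4 = 322.
Iteration 5: 322 < 325 holds -> k = 322 * 3 + 4 = 970.
Iteration 6: 970 < 325 fails; recursion stops.
Total rows emitted: 6.

6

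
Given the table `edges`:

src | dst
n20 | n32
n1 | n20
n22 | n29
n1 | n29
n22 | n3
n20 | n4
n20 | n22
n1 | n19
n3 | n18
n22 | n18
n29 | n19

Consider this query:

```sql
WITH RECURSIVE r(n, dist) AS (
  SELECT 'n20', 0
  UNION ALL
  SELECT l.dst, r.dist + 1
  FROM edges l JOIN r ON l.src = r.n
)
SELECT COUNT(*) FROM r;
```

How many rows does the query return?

9

Base: (n20, dist=0).
Iteration 1: edges from {n20} -> (n22, dist=1), (n32, dist=1), (n4, dist=1).
Iteration 2: edges from {n22,n32,n4} -> (n18, dist=2), (n29, dist=2), (n3, dist=2).
Iteration 3: edges from {n18,n29,n3} -> (n18, dist=3), (n19, dist=3).
Iteration 4: no outgoing edges from {n18,n19}; recursion stops.
Total rows emitted: 9.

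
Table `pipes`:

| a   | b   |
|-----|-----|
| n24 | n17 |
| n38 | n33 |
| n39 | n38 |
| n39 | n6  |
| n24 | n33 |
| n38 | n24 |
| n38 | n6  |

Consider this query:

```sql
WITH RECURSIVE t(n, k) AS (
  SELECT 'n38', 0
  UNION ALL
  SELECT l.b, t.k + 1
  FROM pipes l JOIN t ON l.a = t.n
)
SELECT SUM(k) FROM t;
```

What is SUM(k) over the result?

7

Base: (n38, k=0).
Iteration 1: edges from {n38} -> (n24, k=1), (n33, k=1), (n6, k=1).
Iteration 2: edges from {n24,n33,n6} -> (n17, k=2), (n33, k=2).
Iteration 3: no outgoing edges from {n17,n33}; recursion stops.
SUM(k) = 0 + 1 + 1 + 1 + 2 + 2 = 7.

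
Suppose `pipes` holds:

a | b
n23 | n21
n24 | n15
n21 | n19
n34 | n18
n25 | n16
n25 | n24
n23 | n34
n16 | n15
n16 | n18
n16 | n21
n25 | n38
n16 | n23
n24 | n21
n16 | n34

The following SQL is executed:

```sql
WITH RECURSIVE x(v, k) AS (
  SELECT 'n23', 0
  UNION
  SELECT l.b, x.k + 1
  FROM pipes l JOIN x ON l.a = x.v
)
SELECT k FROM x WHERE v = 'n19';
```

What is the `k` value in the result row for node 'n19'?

2

Base: (n23, k=0).
Iteration 1: edges from {n23} -> (n21, k=1), (n34, k=1).
Iteration 2: edges from {n21,n34} -> (n18, k=2), (n19, k=2).
Iteration 3: no outgoing edges from {n18,n19}; recursion stops.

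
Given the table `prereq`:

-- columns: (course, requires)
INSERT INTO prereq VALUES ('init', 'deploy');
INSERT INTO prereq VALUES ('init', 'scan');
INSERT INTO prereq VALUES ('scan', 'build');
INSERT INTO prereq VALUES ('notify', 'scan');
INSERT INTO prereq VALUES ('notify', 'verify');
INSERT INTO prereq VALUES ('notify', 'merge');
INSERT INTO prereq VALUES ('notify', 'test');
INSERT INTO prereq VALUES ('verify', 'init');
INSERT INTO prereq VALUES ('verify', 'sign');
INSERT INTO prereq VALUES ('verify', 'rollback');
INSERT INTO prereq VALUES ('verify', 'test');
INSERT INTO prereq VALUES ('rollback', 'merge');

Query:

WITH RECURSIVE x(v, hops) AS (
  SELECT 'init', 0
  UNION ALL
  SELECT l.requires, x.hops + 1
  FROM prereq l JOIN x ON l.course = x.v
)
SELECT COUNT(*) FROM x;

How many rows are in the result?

Base: (init, hops=0).
Iteration 1: edges from {init} -> (deploy, hops=1), (scan, hops=1).
Iteration 2: edges from {deploy,scan} -> (build, hops=2).
Iteration 3: no outgoing edges from {build}; recursion stops.
Total rows emitted: 4.

4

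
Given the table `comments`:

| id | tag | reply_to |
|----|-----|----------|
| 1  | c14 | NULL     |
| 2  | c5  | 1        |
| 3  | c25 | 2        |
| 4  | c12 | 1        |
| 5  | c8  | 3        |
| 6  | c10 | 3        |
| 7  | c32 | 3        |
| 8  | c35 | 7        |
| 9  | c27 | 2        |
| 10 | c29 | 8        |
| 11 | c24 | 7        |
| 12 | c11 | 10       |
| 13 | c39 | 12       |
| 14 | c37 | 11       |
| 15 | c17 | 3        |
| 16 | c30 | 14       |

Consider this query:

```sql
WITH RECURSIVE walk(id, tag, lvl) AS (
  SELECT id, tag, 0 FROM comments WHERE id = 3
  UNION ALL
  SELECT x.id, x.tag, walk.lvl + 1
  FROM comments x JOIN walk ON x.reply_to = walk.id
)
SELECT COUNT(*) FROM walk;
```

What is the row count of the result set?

12

Base: id=3 (c25) at lvl 0.
Iteration 1: rows with reply_to in {3} -> c8 (id 5, lvl 1), c10 (id 6, lvl 1), c32 (id 7, lvl 1), c17 (id 15, lvl 1).
Iteration 2: rows with reply_to in {5,6,7,15} -> c35 (id 8, lvl 2), c24 (id 11, lvl 2).
Iteration 3: rows with reply_to in {8,11} -> c29 (id 10, lvl 3), c37 (id 14, lvl 3).
Iteration 4: rows with reply_to in {10,14} -> c11 (id 12, lvl 4), c30 (id 16, lvl 4).
Iteration 5: rows with reply_to in {12,16} -> c39 (id 13, lvl 5).
Iteration 6: no rows with reply_to in {13}; recursion stops.
Total rows emitted: 12.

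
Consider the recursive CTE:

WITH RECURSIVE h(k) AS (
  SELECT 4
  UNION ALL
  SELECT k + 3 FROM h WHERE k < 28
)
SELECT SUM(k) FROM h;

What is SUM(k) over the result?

Base: k=4.
Iteration 1: 4 < 28 holds -> k = 4 + 3 = 7.
Iteration 2: 7 < 28 holds -> k = 7 + 3 = 10.
Iteration 3: 10 < 28 holds -> k = 10 + 3 = 13.
Iteration 4: 13 < 28 holds -> k = 13 + 3 = 16.
Iteration 5: 16 < 28 holds -> k = 16 + 3 = 19.
Iteration 6: 19 < 28 holds -> k = 19 + 3 = 22.
Iteration 7: 22 < 28 holds -> k = 22 + 3 = 25.
Iteration 8: 25 < 28 holds -> k = 25 + 3 = 28.
Iteration 9: 28 < 28 fails; recursion stops.
SUM(k) = 4 + 7 + 10 + 13 + 16 + 19 + 22 + 25 + 28 = 144.

144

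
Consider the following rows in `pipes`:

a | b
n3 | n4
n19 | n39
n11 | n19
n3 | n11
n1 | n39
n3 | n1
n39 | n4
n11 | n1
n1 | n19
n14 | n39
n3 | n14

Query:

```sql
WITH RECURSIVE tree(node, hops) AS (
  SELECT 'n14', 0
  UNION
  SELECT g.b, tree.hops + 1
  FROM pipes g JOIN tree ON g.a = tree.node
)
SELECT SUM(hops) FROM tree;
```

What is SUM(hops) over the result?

Base: (n14, hops=0).
Iteration 1: edges from {n14} -> (n39, hops=1).
Iteration 2: edges from {n39} -> (n4, hops=2).
Iteration 3: no outgoing edges from {n4}; recursion stops.
SUM(hops) = 0 + 1 + 2 = 3.

3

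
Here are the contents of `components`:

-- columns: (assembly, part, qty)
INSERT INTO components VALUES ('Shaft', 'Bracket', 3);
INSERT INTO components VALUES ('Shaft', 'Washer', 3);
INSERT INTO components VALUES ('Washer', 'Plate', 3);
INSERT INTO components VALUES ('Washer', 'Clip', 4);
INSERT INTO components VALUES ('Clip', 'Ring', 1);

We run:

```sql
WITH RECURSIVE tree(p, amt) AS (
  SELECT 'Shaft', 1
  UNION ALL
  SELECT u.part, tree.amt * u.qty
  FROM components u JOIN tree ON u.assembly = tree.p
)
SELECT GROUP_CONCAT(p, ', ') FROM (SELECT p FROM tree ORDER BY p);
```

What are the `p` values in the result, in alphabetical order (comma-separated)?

Bracket, Clip, Plate, Ring, Shaft, Washer

Base: (Shaft, amt=1).
Iteration 1: components of {Shaft} -> Bracket = 1*3 = 3, Washer = 1*3 = 3.
Iteration 2: components of {Bracket,Washer} -> Clip = 3*4 = 12, Plate = 3*3 = 9.
Iteration 3: components of {Clip,Plate} -> Ring = 12*1 = 12.
Iteration 4: no further components; recursion stops.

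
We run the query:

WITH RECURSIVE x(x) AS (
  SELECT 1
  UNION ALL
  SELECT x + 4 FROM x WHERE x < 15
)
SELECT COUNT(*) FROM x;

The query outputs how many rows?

5

Base: x=1.
Iteration 1: 1 < 15 holds -> x = 1 + 4 = 5.
Iteration 2: 5 < 15 holds -> x = 5 + 4 = 9.
Iteration 3: 9 < 15 holds -> x = 9 + 4 = 13.
Iteration 4: 13 < 15 holds -> x = 13 + 4 = 17.
Iteration 5: 17 < 15 fails; recursion stops.
Total rows emitted: 5.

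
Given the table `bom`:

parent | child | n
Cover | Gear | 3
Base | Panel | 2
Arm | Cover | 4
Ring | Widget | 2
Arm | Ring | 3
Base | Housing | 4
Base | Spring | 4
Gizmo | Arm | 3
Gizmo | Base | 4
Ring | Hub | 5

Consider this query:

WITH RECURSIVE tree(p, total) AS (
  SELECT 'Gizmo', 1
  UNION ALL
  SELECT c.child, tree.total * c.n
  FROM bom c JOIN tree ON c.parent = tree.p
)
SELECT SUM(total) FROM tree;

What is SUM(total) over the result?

Base: (Gizmo, total=1).
Iteration 1: components of {Gizmo} -> Arm = 1*3 = 3, Base = 1*4 = 4.
Iteration 2: components of {Arm,Base} -> Cover = 3*4 = 12, Housing = 4*4 = 16, Panel = 4*2 = 8, Ring = 3*3 = 9, Spring = 4*4 = 16.
Iteration 3: components of {Cover,Housing,Panel,Ring,Spring} -> Gear = 12*3 = 36, Hub = 9*5 = 45, Widget = 9*2 = 18.
Iteration 4: no further components; recursion stops.
SUM(total) = 1 + 3 + 4 + 9 + 12 + 16 + 16 + 8 + 18 + 45 + 36 = 168.

168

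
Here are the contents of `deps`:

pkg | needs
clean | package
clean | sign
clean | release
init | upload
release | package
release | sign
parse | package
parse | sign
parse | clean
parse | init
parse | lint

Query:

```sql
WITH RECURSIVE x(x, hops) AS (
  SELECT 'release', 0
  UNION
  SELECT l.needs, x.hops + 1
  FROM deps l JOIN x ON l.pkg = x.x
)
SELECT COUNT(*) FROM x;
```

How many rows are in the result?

3

Base: (release, hops=0).
Iteration 1: edges from {release} -> (package, hops=1), (sign, hops=1).
Iteration 2: no outgoing edges from {package,sign}; recursion stops.
Total rows emitted: 3.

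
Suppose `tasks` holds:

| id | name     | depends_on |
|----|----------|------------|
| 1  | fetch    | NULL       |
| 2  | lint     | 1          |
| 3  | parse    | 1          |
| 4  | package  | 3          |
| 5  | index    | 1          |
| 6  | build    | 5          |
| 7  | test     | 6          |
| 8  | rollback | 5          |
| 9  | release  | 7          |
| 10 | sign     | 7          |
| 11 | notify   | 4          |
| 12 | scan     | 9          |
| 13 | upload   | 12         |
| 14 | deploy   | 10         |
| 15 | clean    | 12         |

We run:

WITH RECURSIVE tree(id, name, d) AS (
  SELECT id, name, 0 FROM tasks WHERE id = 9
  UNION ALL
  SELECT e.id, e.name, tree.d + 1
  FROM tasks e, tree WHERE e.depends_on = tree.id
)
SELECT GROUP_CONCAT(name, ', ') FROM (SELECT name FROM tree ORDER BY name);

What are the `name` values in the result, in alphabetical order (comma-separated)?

clean, release, scan, upload

Base: id=9 (release) at d 0.
Iteration 1: rows with depends_on in {9} -> scan (id 12, d 1).
Iteration 2: rows with depends_on in {12} -> upload (id 13, d 2), clean (id 15, d 2).
Iteration 3: no rows with depends_on in {13,15}; recursion stops.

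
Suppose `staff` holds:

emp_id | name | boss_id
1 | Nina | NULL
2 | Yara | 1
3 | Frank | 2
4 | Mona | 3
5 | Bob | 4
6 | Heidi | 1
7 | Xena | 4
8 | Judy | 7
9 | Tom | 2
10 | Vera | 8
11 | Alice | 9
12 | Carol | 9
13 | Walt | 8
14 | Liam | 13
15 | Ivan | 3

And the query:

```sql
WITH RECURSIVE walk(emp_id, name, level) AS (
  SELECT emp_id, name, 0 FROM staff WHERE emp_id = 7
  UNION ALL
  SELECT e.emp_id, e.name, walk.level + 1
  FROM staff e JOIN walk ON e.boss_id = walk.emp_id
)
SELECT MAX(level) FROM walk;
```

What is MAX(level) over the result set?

Base: emp_id=7 (Xena) at level 0.
Iteration 1: rows with boss_id in {7} -> Judy (id 8, level 1).
Iteration 2: rows with boss_id in {8} -> Vera (id 10, level 2), Walt (id 13, level 2).
Iteration 3: rows with boss_id in {10,13} -> Liam (id 14, level 3).
Iteration 4: no rows with boss_id in {14}; recursion stops.
level values: 0, 1, 2, 2, 3; the maximum is 3.

3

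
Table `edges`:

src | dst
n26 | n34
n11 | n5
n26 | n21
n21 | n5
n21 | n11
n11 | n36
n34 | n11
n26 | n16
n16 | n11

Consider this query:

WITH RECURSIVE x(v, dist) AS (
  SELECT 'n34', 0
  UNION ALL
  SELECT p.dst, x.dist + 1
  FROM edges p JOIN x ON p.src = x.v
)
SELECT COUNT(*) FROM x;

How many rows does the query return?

Base: (n34, dist=0).
Iteration 1: edges from {n34} -> (n11, dist=1).
Iteration 2: edges from {n11} -> (n36, dist=2), (n5, dist=2).
Iteration 3: no outgoing edges from {n36,n5}; recursion stops.
Total rows emitted: 4.

4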